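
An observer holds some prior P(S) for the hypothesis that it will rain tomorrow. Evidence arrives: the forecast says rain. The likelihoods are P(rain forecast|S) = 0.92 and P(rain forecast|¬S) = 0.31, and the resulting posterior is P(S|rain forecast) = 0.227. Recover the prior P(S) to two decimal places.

Bayes' rule in odds form gives O(S|E) = O(S)·[P(E|S)/P(E|¬S)], hence O(S) = O(S|E)/LR.
Posterior odds = 0.227/(1−0.227) = 0.2937. LR = 0.92/0.31 = 2.9677.
Prior odds = 0.2937/2.9677 = 0.0990, so P(S) = 0.0990/(1+0.0990) ≈ 0.09.

P(S) = 0.09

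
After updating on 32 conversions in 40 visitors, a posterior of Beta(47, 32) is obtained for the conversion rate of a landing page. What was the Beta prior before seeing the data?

Beta(15, 24)

Under Beta–binomial conjugacy the posterior parameters are (α+s, β+f).
Subtract the data counts: 47−32=15, 32−8=24.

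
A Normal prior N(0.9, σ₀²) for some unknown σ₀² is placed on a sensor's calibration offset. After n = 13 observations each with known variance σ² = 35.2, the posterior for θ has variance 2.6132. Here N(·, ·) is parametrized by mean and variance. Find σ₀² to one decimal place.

For the Normal–Normal model with known σ², precisions add: τ_n = τ₀ + n/σ².
So 1/σ₀² = 1/2.6132 − 13/35.2 = 0.382673 − 0.369318 = 0.013355.
Hence σ₀² = 1/0.013355 ≈ 74.9.

σ₀² = 74.9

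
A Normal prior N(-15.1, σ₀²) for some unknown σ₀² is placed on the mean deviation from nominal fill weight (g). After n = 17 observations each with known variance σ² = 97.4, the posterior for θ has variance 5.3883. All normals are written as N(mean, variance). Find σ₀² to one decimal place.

σ₀² = 90.5

For the Normal–Normal model with known σ², precisions add: τ_n = τ₀ + n/σ².
So 1/σ₀² = 1/5.3883 − 17/97.4 = 0.185587 − 0.174538 = 0.011049.
Hence σ₀² = 1/0.011049 ≈ 90.5.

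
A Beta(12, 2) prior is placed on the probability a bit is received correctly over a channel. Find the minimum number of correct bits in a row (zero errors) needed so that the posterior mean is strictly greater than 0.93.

After k correct bits and 0 errors the posterior is Beta(12+k, 2), with mean (12+k)/(12+2+k).
Set (12+k)/(14+k) > 0.93 and solve: k > (0.93·14 − 12)/(1 − 0.93) = 14.571.
The smallest integer exceeding 14.571 is 15, and checking k=15: (27)/(29) = 0.9310 > 0.93.

k = 15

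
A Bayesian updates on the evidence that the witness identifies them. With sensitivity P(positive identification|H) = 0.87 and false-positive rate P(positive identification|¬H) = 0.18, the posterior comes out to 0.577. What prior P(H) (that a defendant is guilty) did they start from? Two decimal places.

In odds form, posterior odds = prior odds × likelihood ratio, so prior odds = posterior odds ÷ LR.
Posterior odds = 0.577/(1−0.577) = 1.3641. LR = 0.87/0.18 = 4.8333.
Prior odds = 1.3641/4.8333 = 0.2822, so P(H) = 0.2822/(1+0.2822) ≈ 0.22.

P(H) = 0.22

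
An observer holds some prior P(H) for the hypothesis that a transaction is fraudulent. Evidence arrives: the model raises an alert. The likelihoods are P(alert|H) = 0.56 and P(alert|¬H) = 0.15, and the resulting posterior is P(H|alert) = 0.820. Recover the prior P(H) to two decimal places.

In odds form, posterior odds = prior odds × likelihood ratio, so prior odds = posterior odds ÷ LR.
Posterior odds = 0.820/(1−0.820) = 4.5556. LR = 0.56/0.15 = 3.7333.
Prior odds = 4.5556/3.7333 = 1.2203, so P(H) = 1.2203/(1+1.2203) ≈ 0.55.

P(H) = 0.55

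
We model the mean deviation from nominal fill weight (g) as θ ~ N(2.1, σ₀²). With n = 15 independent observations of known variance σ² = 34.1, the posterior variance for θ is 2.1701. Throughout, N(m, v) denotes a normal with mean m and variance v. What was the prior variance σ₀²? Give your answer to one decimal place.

σ₀² = 47.8

For the Normal–Normal model with known σ², precisions add: τ_n = τ₀ + n/σ².
So 1/σ₀² = 1/2.1701 − 15/34.1 = 0.460808 − 0.439883 = 0.020925.
Hence σ₀² = 1/0.020925 ≈ 47.8.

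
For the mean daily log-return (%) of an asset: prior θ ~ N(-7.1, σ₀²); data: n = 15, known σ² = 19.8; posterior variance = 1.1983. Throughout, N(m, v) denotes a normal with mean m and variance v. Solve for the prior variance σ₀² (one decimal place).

Posterior precision equals prior precision plus data precision: 1/σ_n² = 1/σ₀² + n/σ².
So 1/σ₀² = 1/1.1983 − 15/19.8 = 0.834516 − 0.757576 = 0.076940.
Hence σ₀² = 1/0.076940 ≈ 13.0.

σ₀² = 13.0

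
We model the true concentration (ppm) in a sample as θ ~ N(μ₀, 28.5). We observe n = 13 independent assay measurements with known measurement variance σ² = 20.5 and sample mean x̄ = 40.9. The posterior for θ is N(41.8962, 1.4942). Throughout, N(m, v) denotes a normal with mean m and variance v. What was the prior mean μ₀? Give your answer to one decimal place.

μ₀ = 59.9

The posterior mean is a precision-weighted average: μ_n = (τ₀μ₀ + τ_data·x̄)/(τ₀+τ_data), with τ₀=1/σ₀² and τ_data=n/σ².
Here τ₀ = 1/28.5 = 0.035088 and τ_data = 13/20.5 = 0.634146, so τ_n = 0.669234.
Rearranging for μ₀: μ₀ = (μ_n·τ_n − τ_data·x̄)/τ₀ = (41.8962·0.669234 − 0.634146·40.9) / 0.035088 = 2.101790/0.035088 ≈ 59.9.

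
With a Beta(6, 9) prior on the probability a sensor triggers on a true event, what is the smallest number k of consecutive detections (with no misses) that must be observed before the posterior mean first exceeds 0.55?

After k detections and 0 misses the posterior is Beta(6+k, 9), with mean (6+k)/(6+9+k).
Set (6+k)/(15+k) > 0.55 and solve: k > (0.55·15 − 6)/(1 − 0.55) = 5.000.
The smallest integer exceeding 5.000 is 6.

k = 6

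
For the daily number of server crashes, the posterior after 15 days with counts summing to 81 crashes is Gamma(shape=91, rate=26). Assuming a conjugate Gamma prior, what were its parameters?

A Gamma(α, β) prior (rate parametrization) on a Poisson rate with n observations summing to S gives posterior Gamma(α+S, β+n).
So α = 91 − 81 = 10 and β = 26 − 15 = 11.

Gamma(shape=10, rate=11)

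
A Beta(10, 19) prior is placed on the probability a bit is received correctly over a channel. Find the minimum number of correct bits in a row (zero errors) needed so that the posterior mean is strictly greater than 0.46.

After k correct bits and 0 errors the posterior is Beta(10+k, 19), with mean (10+k)/(10+19+k).
Set (10+k)/(29+k) > 0.46 and solve: k > (0.46·29 − 10)/(1 − 0.46) = 6.185.
The smallest integer exceeding 6.185 is 7, and checking k=7: (17)/(36) = 0.4722 > 0.46.

k = 7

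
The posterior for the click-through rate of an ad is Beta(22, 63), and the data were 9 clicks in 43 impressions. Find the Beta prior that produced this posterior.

Beta(13, 29)

A Beta(α, β) prior with s successes and f failures in binomial data gives a Beta(α+s, β+f) posterior.
Subtract the data counts: 22−9=13, 63−34=29.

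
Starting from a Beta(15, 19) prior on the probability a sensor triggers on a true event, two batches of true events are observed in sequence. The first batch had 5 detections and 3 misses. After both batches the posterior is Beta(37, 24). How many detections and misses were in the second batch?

Sequential conjugate updates are equivalent to a single update on the pooled data, so total successes = posterior α − prior α and total failures = posterior β − prior β.
Total across both batches: 37−15=22 detections, 24−19=5 misses.
Subtract the first batch: 22−5=17 detections and 5−3=2 misses.

17 detections and 2 misses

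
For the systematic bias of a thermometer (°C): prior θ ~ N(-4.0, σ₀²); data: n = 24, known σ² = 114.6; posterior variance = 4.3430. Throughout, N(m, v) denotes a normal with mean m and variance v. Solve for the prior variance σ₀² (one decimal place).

For the Normal–Normal model with known σ², precisions add: τ_n = τ₀ + n/σ².
So 1/σ₀² = 1/4.3430 − 24/114.6 = 0.230256 − 0.209424 = 0.020832.
Hence σ₀² = 1/0.020832 ≈ 48.0.

σ₀² = 48.0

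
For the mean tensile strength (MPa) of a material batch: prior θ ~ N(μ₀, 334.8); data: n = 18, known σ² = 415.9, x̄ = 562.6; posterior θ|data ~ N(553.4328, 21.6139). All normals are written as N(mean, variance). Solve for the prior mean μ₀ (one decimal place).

The posterior mean is a precision-weighted average: μ_n = (τ₀μ₀ + τ_data·x̄)/(τ₀+τ_data), with τ₀=1/σ₀² and τ_data=n/σ².
Here τ₀ = 1/334.8 = 0.002987 and τ_data = 18/415.9 = 0.043280, so τ_n = 0.046267.
Rearranging for μ₀: μ₀ = (μ_n·τ_n − τ_data·x̄)/τ₀ = (553.4328·0.046267 − 0.043280·562.6) / 0.002987 = 1.256347/0.002987 ≈ 420.6.

μ₀ = 420.6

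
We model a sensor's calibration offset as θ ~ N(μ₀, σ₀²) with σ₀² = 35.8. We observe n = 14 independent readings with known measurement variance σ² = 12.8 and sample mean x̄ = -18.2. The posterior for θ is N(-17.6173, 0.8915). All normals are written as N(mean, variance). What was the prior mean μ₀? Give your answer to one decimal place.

μ₀ = 5.2

The posterior mean is a precision-weighted average: μ_n = (τ₀μ₀ + τ_data·x̄)/(τ₀+τ_data), with τ₀=1/σ₀² and τ_data=n/σ².
Here τ₀ = 1/35.8 = 0.027933 and τ_data = 14/12.8 = 1.093750, so τ_n = 1.121683.
Rearranging for μ₀: μ₀ = (μ_n·τ_n − τ_data·x̄)/τ₀ = (-17.6173·1.121683 − 1.093750·-18.2) / 0.027933 = 0.145224/0.027933 ≈ 5.2.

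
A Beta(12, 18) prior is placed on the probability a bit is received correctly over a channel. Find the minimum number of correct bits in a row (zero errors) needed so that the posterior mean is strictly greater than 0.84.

After k correct bits and 0 errors the posterior is Beta(12+k, 18), with mean (12+k)/(12+18+k).
Set (12+k)/(30+k) > 0.84 and solve: k > (0.84·30 − 12)/(1 − 0.84) = 82.500.
The smallest integer exceeding 82.500 is 83, and checking k=83: (95)/(113) = 0.8407 > 0.84.

k = 83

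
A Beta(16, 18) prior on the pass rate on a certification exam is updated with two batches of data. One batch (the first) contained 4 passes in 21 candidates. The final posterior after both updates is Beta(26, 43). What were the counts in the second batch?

6 passes and 8 failures

Because Beta–binomial updating is additive in the counts, the combined data contributed (α_post−α_prior, β_post−β_prior) successes and failures.
Total across both batches: 26−16=10 passes, 43−18=25 failures.
Subtract the first batch: 10−4=6 passes and 25−17=8 failures.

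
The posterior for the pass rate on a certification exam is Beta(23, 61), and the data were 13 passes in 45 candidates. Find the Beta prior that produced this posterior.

Beta(10, 29)

Beta is conjugate to the binomial likelihood: posterior = Beta(a+s, b+f).
Subtract the data counts: 23−13=10, 61−32=29.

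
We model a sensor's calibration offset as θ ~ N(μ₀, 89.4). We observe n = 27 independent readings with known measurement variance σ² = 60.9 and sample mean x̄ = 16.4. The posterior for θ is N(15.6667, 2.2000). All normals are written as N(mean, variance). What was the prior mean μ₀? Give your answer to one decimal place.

μ₀ = -13.4

With known observation variance, the Normal–Normal posterior has precision τ_n = τ₀ + n/σ² and mean μ_n = (τ₀μ₀ + (n/σ²)x̄)/τ_n.
Here τ₀ = 1/89.4 = 0.011186 and τ_data = 27/60.9 = 0.443350, so τ_n = 0.454536.
Rearranging for μ₀: μ₀ = (μ_n·τ_n − τ_data·x̄)/τ₀ = (15.6667·0.454536 − 0.443350·16.4) / 0.011186 = -0.149861/0.011186 ≈ -13.4.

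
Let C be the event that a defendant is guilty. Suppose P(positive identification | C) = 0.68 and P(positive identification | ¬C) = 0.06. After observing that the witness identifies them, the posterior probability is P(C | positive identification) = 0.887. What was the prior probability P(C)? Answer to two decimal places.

P(C) = 0.41

Bayes' rule in odds form gives O(C|E) = O(C)·[P(E|C)/P(E|¬C)], hence O(C) = O(C|E)/LR.
Posterior odds = 0.887/(1−0.887) = 7.8496. LR = 0.68/0.06 = 11.3333.
Prior odds = 7.8496/11.3333 = 0.6926, so P(C) = 0.6926/(1+0.6926) ≈ 0.41.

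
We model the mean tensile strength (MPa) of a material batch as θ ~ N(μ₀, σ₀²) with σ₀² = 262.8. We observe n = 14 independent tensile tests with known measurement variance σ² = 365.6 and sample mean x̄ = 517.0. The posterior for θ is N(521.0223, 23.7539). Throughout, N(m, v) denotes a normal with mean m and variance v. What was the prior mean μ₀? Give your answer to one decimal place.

With known observation variance, the Normal–Normal posterior has precision τ_n = τ₀ + n/σ² and mean μ_n = (τ₀μ₀ + (n/σ²)x̄)/τ_n.
Here τ₀ = 1/262.8 = 0.003805 and τ_data = 14/365.6 = 0.038293, so τ_n = 0.042098.
Rearranging for μ₀: μ₀ = (μ_n·τ_n − τ_data·x̄)/τ₀ = (521.0223·0.042098 − 0.038293·517.0) / 0.003805 = 2.136516/0.003805 ≈ 561.5.

μ₀ = 561.5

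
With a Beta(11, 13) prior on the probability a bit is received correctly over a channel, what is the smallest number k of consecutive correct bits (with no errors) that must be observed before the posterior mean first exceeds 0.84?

After k correct bits and 0 errors the posterior is Beta(11+k, 13), with mean (11+k)/(11+13+k).
Set (11+k)/(24+k) > 0.84 and solve: k > (0.84·24 − 11)/(1 − 0.84) = 57.250.
The smallest integer exceeding 57.250 is 58, and checking k=58: (69)/(82) = 0.8415 > 0.84.

k = 58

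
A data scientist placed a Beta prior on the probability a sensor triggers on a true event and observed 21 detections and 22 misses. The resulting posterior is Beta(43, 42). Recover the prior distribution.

Beta(22, 20)

Beta is conjugate to the binomial likelihood: posterior = Beta(α+s, β+f).
So α = 43 − 21 = 22 and β = 42 − 22 = 20.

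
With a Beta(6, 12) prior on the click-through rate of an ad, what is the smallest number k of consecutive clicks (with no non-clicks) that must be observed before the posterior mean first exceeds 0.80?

After k clicks and 0 non-clicks the posterior is Beta(6+k, 12), with mean (6+k)/(6+12+k).
Set (6+k)/(18+k) > 0.80 and solve: k > (0.80·18 − 6)/(1 − 0.80) = 42.000.
The smallest integer exceeding 42.000 is 43.

k = 43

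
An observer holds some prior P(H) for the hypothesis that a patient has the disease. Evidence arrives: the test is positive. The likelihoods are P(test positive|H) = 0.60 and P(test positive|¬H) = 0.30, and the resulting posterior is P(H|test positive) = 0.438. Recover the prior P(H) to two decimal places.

Bayes' rule in odds form gives O(H|E) = O(H)·[P(E|H)/P(E|¬H)], hence O(H) = O(H|E)/LR.
Posterior odds = 0.438/(1−0.438) = 0.7794. LR = 0.60/0.30 = 2.0000.
Prior odds = 0.7794/2.0000 = 0.3897, so P(H) = 0.3897/(1+0.3897) ≈ 0.28.

P(H) = 0.28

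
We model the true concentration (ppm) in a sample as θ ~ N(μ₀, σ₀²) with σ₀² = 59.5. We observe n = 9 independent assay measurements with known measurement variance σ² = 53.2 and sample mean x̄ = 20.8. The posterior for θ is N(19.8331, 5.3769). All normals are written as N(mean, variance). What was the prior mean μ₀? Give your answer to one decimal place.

With known observation variance, the Normal–Normal posterior has precision τ_n = τ₀ + n/σ² and mean μ_n = (τ₀μ₀ + (n/σ²)x̄)/τ_n.
Here τ₀ = 1/59.5 = 0.016807 and τ_data = 9/53.2 = 0.169173, so τ_n = 0.185980.
Rearranging for μ₀: μ₀ = (μ_n·τ_n − τ_data·x̄)/τ₀ = (19.8331·0.185980 − 0.169173·20.8) / 0.016807 = 0.169762/0.016807 ≈ 10.1.

μ₀ = 10.1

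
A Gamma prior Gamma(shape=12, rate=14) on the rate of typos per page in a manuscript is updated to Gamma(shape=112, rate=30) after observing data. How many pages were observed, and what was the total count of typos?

Gamma–Poisson conjugacy: posterior shape = α + Σxᵢ, posterior rate = β + n.
Matching: Σxᵢ = 112 − 12 = 100 and n = 30 − 14 = 16.

n = 16 pages with total 100 typos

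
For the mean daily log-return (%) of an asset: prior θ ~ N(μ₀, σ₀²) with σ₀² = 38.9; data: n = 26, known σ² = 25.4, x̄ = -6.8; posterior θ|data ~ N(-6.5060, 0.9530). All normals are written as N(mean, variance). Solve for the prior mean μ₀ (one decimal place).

μ₀ = 5.2

With known observation variance, the Normal–Normal posterior has precision τ_n = τ₀ + n/σ² and mean μ_n = (τ₀μ₀ + (n/σ²)x̄)/τ_n.
Here τ₀ = 1/38.9 = 0.025707 and τ_data = 26/25.4 = 1.023622, so τ_n = 1.049329.
Rearranging for μ₀: μ₀ = (μ_n·τ_n − τ_data·x̄)/τ₀ = (-6.5060·1.049329 − 1.023622·-6.8) / 0.025707 = 0.133695/0.025707 ≈ 5.2.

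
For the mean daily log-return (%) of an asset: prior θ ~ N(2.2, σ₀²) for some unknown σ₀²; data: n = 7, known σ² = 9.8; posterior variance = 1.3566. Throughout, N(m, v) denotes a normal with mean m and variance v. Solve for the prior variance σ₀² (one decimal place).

For the Normal–Normal model with known σ², precisions add: τ_n = τ₀ + n/σ².
So 1/σ₀² = 1/1.3566 − 7/9.8 = 0.737137 − 0.714286 = 0.022851.
Hence σ₀² = 1/0.022851 ≈ 43.8.

σ₀² = 43.8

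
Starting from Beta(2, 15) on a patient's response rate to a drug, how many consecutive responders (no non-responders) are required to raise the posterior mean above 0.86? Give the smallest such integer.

After k responders and 0 non-responders the posterior is Beta(2+k, 15), with mean (2+k)/(2+15+k).
Set (2+k)/(17+k) > 0.86 and solve: k > (0.86·17 − 2)/(1 − 0.86) = 90.143.
The smallest integer exceeding 90.143 is 91, and checking k=91: (93)/(108) = 0.8611 > 0.86.

k = 91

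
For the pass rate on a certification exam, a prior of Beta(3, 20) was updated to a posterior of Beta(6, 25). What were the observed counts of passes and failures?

Under Beta–binomial conjugacy the posterior parameters are (a+s, b+f).
So s = 6 − 3 = 3 and f = 25 − 20 = 5.

3 passes and 5 failures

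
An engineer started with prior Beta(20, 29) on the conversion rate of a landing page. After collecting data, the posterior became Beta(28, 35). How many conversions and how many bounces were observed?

8 conversions and 6 bounces

A Beta(α, β) prior with s successes and f failures in binomial data gives a Beta(α+s, β+f) posterior.
So s = 28 − 20 = 8 and f = 35 − 29 = 6.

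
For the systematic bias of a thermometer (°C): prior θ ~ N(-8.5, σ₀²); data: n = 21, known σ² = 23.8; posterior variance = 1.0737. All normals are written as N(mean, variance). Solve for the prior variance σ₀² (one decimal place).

σ₀² = 20.4

Posterior precision equals prior precision plus data precision: 1/σ_n² = 1/σ₀² + n/σ².
So 1/σ₀² = 1/1.0737 − 21/23.8 = 0.931359 − 0.882353 = 0.049006.
Hence σ₀² = 1/0.049006 ≈ 20.4.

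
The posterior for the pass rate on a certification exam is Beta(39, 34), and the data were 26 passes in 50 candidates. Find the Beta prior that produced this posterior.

Beta(13, 10)

Beta is conjugate to the binomial likelihood: posterior = Beta(α+s, β+f).
Subtract the data counts: 39−26=13, 34−24=10.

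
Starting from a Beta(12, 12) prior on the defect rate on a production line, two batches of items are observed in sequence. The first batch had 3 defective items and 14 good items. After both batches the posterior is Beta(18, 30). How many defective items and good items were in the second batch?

Sequential conjugate updates are equivalent to a single update on the pooled data, so total successes = posterior α − prior α and total failures = posterior β − prior β.
Total across both batches: 18−12=6 defective items, 30−12=18 good items.
Subtract the first batch: 6−3=3 defective items and 18−14=4 good items.

3 defective items and 4 good items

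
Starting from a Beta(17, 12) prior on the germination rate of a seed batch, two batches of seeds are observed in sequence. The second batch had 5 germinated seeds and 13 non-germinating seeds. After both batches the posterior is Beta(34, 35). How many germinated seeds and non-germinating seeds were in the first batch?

12 germinated seeds and 10 non-germinating seeds

Because Beta–binomial updating is additive in the counts, the combined data contributed (α_post−α_prior, β_post−β_prior) successes and failures.
Total across both batches: 34−17=17 germinated seeds, 35−12=23 non-germinating seeds.
Subtract the second batch: 17−5=12 germinated seeds and 23−13=10 non-germinating seeds.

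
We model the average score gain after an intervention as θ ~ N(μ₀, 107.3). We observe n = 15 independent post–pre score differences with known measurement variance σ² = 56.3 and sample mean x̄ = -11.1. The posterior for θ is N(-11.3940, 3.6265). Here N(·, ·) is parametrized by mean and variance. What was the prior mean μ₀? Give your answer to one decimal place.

With known observation variance, the Normal–Normal posterior has precision τ_n = τ₀ + n/σ² and mean μ_n = (τ₀μ₀ + (n/σ²)x̄)/τ_n.
Here τ₀ = 1/107.3 = 0.009320 and τ_data = 15/56.3 = 0.266430, so τ_n = 0.275750.
Rearranging for μ₀: μ₀ = (μ_n·τ_n − τ_data·x̄)/τ₀ = (-11.3940·0.275750 − 0.266430·-11.1) / 0.009320 = -0.184522/0.009320 ≈ -19.8.

μ₀ = -19.8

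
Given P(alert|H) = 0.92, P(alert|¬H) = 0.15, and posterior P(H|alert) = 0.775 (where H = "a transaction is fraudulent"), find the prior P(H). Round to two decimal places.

P(H) = 0.36

In odds form, posterior odds = prior odds × likelihood ratio, so prior odds = posterior odds ÷ LR.
Posterior odds = 0.775/(1−0.775) = 3.4444. LR = 0.92/0.15 = 6.1333.
Prior odds = 3.4444/6.1333 = 0.5616, so P(H) = 0.5616/(1+0.5616) ≈ 0.36.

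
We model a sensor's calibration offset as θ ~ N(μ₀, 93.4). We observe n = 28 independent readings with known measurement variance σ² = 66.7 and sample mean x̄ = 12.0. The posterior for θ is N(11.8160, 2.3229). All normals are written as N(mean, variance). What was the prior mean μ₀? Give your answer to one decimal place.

The posterior mean is a precision-weighted average: μ_n = (τ₀μ₀ + τ_data·x̄)/(τ₀+τ_data), with τ₀=1/σ₀² and τ_data=n/σ².
Here τ₀ = 1/93.4 = 0.010707 and τ_data = 28/66.7 = 0.419790, so τ_n = 0.430497.
Rearranging for μ₀: μ₀ = (μ_n·τ_n − τ_data·x̄)/τ₀ = (11.8160·0.430497 − 0.419790·12.0) / 0.010707 = 0.049273/0.010707 ≈ 4.6.

μ₀ = 4.6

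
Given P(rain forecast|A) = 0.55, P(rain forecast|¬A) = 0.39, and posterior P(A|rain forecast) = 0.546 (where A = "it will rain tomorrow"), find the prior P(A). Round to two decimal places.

Bayes' rule in odds form gives O(A|E) = O(A)·[P(E|A)/P(E|¬A)], hence O(A) = O(A|E)/LR.
Posterior odds = 0.546/(1−0.546) = 1.2026. LR = 0.55/0.39 = 1.4103.
Prior odds = 1.2026/1.4103 = 0.8527, so P(A) = 0.8527/(1+0.8527) ≈ 0.46.

P(A) = 0.46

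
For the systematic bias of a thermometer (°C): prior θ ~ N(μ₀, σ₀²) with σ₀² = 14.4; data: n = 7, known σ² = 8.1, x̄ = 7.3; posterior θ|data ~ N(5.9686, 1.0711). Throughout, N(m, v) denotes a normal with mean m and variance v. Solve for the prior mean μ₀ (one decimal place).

The posterior mean is a precision-weighted average: μ_n = (τ₀μ₀ + τ_data·x̄)/(τ₀+τ_data), with τ₀=1/σ₀² and τ_data=n/σ².
Here τ₀ = 1/14.4 = 0.069444 and τ_data = 7/8.1 = 0.864198, so τ_n = 0.933642.
Rearranging for μ₀: μ₀ = (μ_n·τ_n − τ_data·x̄)/τ₀ = (5.9686·0.933642 − 0.864198·7.3) / 0.069444 = -0.736110/0.069444 ≈ -10.6.

μ₀ = -10.6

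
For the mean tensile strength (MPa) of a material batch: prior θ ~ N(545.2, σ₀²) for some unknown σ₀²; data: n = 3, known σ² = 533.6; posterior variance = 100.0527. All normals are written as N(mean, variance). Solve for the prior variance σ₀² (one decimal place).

Posterior precision equals prior precision plus data precision: 1/σ_n² = 1/σ₀² + n/σ².
So 1/σ₀² = 1/100.0527 − 3/533.6 = 0.009995 − 0.005622 = 0.004373.
Hence σ₀² = 1/0.004373 ≈ 228.7.

σ₀² = 228.7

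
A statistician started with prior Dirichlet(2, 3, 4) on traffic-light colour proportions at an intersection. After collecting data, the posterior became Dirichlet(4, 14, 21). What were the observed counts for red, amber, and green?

counts (2, 11, 17)

For a Dirichlet(α) prior with multinomial counts c, the posterior is Dirichlet(α + c) componentwise.
Counts are posterior − prior componentwise: 4−2=2, 14−3=11, 21−4=17.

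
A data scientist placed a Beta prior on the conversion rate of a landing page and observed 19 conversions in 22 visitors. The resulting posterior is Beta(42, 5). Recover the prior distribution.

Under Beta–binomial conjugacy the posterior parameters are (a+s, b+f).
So a = 42 − 19 = 23 and b = 5 − 3 = 2.

Beta(23, 2)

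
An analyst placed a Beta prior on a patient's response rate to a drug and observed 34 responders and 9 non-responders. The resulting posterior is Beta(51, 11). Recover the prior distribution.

Under Beta–binomial conjugacy the posterior parameters are (α+s, β+f).
So α = 51 − 34 = 17 and β = 11 − 9 = 2.

Beta(17, 2)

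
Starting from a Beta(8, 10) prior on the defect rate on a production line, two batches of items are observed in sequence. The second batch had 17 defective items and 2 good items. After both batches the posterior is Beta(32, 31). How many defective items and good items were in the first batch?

7 defective items and 19 good items

Because Beta–binomial updating is additive in the counts, the combined data contributed (α_post−α_prior, β_post−β_prior) successes and failures.
Total across both batches: 32−8=24 defective items, 31−10=21 good items.
Subtract the second batch: 24−17=7 defective items and 21−2=19 good items.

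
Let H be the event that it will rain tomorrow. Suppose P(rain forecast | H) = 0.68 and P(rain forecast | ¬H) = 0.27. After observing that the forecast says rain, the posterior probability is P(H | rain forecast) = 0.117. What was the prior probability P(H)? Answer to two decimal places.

P(H) = 0.05

Bayes' rule in odds form gives O(H|E) = O(H)·[P(E|H)/P(E|¬H)], hence O(H) = O(H|E)/LR.
Posterior odds = 0.117/(1−0.117) = 0.1325. LR = 0.68/0.27 = 2.5185.
Prior odds = 0.1325/2.5185 = 0.0526, so P(H) = 0.0526/(1+0.0526) ≈ 0.05.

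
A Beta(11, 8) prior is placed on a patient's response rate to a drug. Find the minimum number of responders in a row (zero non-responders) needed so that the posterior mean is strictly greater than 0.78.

After k responders and 0 non-responders the posterior is Beta(11+k, 8), with mean (11+k)/(11+8+k).
Set (11+k)/(19+k) > 0.78 and solve: k > (0.78·19 − 11)/(1 − 0.78) = 17.364.
The smallest integer exceeding 17.364 is 18, and checking k=18: (29)/(37) = 0.7838 > 0.78.

k = 18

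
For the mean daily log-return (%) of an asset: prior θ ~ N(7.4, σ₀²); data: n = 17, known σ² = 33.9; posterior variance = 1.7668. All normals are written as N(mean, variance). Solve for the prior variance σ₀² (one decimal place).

σ₀² = 15.5

Posterior precision equals prior precision plus data precision: 1/σ_n² = 1/σ₀² + n/σ².
So 1/σ₀² = 1/1.7668 − 17/33.9 = 0.565995 − 0.501475 = 0.064520.
Hence σ₀² = 1/0.064520 ≈ 15.5.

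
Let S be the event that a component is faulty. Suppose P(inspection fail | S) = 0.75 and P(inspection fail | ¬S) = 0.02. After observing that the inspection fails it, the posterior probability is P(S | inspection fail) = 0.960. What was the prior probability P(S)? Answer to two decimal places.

Bayes' rule in odds form gives O(S|E) = O(S)·[P(E|S)/P(E|¬S)], hence O(S) = O(S|E)/LR.
Posterior odds = 0.960/(1−0.960) = 24.0000. LR = 0.75/0.02 = 37.5000.
Prior odds = 24.0000/37.5000 = 0.6400, so P(S) = 0.6400/(1+0.6400) ≈ 0.39.

P(S) = 0.39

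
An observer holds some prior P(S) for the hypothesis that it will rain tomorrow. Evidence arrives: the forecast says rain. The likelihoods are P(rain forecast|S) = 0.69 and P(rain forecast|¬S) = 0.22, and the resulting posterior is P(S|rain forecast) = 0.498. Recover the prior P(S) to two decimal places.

P(S) = 0.24

In odds form, posterior odds = prior odds × likelihood ratio, so prior odds = posterior odds ÷ LR.
Posterior odds = 0.498/(1−0.498) = 0.9920. LR = 0.69/0.22 = 3.1364.
Prior odds = 0.9920/3.1364 = 0.3163, so P(S) = 0.3163/(1+0.3163) ≈ 0.24.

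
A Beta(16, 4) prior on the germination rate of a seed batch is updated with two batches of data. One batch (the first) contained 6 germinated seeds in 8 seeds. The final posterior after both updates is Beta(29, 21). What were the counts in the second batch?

Because Beta–binomial updating is additive in the counts, the combined data contributed (α_post−α_prior, β_post−β_prior) successes and failures.
Total across both batches: 29−16=13 germinated seeds, 21−4=17 non-germinating seeds.
Subtract the first batch: 13−6=7 germinated seeds and 17−2=15 non-germinating seeds.

7 germinated seeds and 15 non-germinating seeds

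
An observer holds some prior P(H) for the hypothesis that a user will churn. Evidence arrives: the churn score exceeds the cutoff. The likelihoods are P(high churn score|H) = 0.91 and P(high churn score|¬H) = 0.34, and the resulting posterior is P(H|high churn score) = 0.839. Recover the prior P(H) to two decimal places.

P(H) = 0.66

In odds form, posterior odds = prior odds × likelihood ratio, so prior odds = posterior odds ÷ LR.
Posterior odds = 0.839/(1−0.839) = 5.2112. LR = 0.91/0.34 = 2.6765.
Prior odds = 5.2112/2.6765 = 1.9470, so P(H) = 1.9470/(1+1.9470) ≈ 0.66.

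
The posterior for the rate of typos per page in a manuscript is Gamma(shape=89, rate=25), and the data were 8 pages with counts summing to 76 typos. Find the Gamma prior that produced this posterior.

Gamma(shape=13, rate=17)

A Gamma(α, β) prior (rate parametrization) on a Poisson rate with n observations summing to S gives posterior Gamma(α+S, β+n).
So α = 89 − 76 = 13 and β = 25 − 8 = 17.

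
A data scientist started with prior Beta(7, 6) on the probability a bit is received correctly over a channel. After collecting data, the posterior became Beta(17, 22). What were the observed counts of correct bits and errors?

10 correct bits and 16 errors

Beta is conjugate to the binomial likelihood: posterior = Beta(α+s, β+f).
So s = 17 − 7 = 10 and f = 22 − 6 = 16.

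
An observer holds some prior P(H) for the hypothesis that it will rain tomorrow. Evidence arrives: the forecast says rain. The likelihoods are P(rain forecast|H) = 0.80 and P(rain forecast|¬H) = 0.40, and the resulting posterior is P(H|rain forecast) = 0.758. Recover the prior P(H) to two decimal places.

Bayes' rule in odds form gives O(H|E) = O(H)·[P(E|H)/P(E|¬H)], hence O(H) = O(H|E)/LR.
Posterior odds = 0.758/(1−0.758) = 3.1322. LR = 0.80/0.40 = 2.0000.
Prior odds = 3.1322/2.0000 = 1.5661, so P(H) = 1.5661/(1+1.5661) ≈ 0.61.

P(H) = 0.61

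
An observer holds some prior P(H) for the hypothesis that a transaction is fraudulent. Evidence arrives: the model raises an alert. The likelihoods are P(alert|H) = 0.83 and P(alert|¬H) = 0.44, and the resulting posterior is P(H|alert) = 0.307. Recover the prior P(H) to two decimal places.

In odds form, posterior odds = prior odds × likelihood ratio, so prior odds = posterior odds ÷ LR.
Posterior odds = 0.307/(1−0.307) = 0.4430. LR = 0.83/0.44 = 1.8864.
Prior odds = 0.4430/1.8864 = 0.2348, so P(H) = 0.2348/(1+0.2348) ≈ 0.19.

P(H) = 0.19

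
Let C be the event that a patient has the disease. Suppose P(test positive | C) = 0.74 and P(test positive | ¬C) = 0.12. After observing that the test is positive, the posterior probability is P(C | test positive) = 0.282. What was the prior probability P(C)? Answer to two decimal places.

In odds form, posterior odds = prior odds × likelihood ratio, so prior odds = posterior odds ÷ LR.
Posterior odds = 0.282/(1−0.282) = 0.3928. LR = 0.74/0.12 = 6.1667.
Prior odds = 0.3928/6.1667 = 0.0637, so P(C) = 0.0637/(1+0.0637) ≈ 0.06.

P(C) = 0.06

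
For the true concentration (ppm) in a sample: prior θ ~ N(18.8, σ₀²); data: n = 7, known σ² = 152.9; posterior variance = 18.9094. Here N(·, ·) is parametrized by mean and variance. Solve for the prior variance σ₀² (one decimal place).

Posterior precision equals prior precision plus data precision: 1/σ_n² = 1/σ₀² + n/σ².
So 1/σ₀² = 1/18.9094 − 7/152.9 = 0.052884 − 0.045782 = 0.007102.
Hence σ₀² = 1/0.007102 ≈ 140.8.

σ₀² = 140.8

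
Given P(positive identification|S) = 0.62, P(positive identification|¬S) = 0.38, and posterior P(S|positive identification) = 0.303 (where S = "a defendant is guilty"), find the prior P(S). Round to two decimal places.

In odds form, posterior odds = prior odds × likelihood ratio, so prior odds = posterior odds ÷ LR.
Posterior odds = 0.303/(1−0.303) = 0.4347. LR = 0.62/0.38 = 1.6316.
Prior odds = 0.4347/1.6316 = 0.2664, so P(S) = 0.2664/(1+0.2664) ≈ 0.21.

P(S) = 0.21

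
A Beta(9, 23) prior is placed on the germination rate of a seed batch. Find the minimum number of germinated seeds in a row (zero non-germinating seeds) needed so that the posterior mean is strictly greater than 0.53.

After k germinated seeds and 0 non-germinating seeds the posterior is Beta(9+k, 23), with mean (9+k)/(9+23+k).
Set (9+k)/(32+k) > 0.53 and solve: k > (0.53·32 − 9)/(1 − 0.53) = 16.936.
The smallest integer exceeding 16.936 is 17, and checking k=17: (26)/(49) = 0.5306 > 0.53.

k = 17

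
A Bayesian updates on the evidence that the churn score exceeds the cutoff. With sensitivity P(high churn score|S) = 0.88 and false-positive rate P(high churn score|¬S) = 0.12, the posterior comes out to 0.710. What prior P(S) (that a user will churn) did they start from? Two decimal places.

P(S) = 0.25

Bayes' rule in odds form gives O(S|E) = O(S)·[P(E|S)/P(E|¬S)], hence O(S) = O(S|E)/LR.
Posterior odds = 0.710/(1−0.710) = 2.4483. LR = 0.88/0.12 = 7.3333.
Prior odds = 2.4483/7.3333 = 0.3339, so P(S) = 0.3339/(1+0.3339) ≈ 0.25.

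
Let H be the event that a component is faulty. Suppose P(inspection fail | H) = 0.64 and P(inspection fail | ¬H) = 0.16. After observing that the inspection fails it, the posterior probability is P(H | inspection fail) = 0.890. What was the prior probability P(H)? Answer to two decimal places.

Bayes' rule in odds form gives O(H|E) = O(H)·[P(E|H)/P(E|¬H)], hence O(H) = O(H|E)/LR.
Posterior odds = 0.890/(1−0.890) = 8.0909. LR = 0.64/0.16 = 4.0000.
Prior odds = 8.0909/4.0000 = 2.0227, so P(H) = 2.0227/(1+2.0227) ≈ 0.67.

P(H) = 0.67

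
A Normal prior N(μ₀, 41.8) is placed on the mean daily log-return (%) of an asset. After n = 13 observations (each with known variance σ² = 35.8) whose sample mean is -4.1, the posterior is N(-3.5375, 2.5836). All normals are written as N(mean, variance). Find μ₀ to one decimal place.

The posterior mean is a precision-weighted average: μ_n = (τ₀μ₀ + τ_data·x̄)/(τ₀+τ_data), with τ₀=1/σ₀² and τ_data=n/σ².
Here τ₀ = 1/41.8 = 0.023923 and τ_data = 13/35.8 = 0.363128, so τ_n = 0.387051.
Rearranging for μ₀: μ₀ = (μ_n·τ_n − τ_data·x̄)/τ₀ = (-3.5375·0.387051 − 0.363128·-4.1) / 0.023923 = 0.119632/0.023923 ≈ 5.0.

μ₀ = 5.0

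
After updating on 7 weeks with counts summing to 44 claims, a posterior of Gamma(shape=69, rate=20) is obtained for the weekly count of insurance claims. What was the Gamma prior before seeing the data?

Gamma(shape=25, rate=13)

Gamma–Poisson conjugacy: posterior shape = α + Σxᵢ, posterior rate = β + n.
So α = 69 − 44 = 25 and β = 20 − 7 = 13.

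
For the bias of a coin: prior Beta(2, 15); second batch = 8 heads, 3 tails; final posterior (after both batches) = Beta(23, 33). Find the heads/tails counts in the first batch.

13 heads and 15 tails

Because Beta–binomial updating is additive in the counts, the combined data contributed (α_post−α_prior, β_post−β_prior) successes and failures.
Total across both batches: 23−2=21 heads, 33−15=18 tails.
Subtract the second batch: 21−8=13 heads and 18−3=15 tails.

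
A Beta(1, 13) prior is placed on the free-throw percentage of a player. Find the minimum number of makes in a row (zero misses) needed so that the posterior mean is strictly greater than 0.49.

k = 12

After k makes and 0 misses the posterior is Beta(1+k, 13), with mean (1+k)/(1+13+k).
Set (1+k)/(14+k) > 0.49 and solve: k > (0.49·14 − 1)/(1 − 0.49) = 11.490.
The smallest integer exceeding 11.490 is 12.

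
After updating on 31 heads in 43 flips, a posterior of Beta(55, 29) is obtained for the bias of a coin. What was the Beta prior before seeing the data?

Beta(24, 17)

A Beta(α, β) prior with s successes and f failures in binomial data gives a Beta(α+s, β+f) posterior.
So α = 55 − 31 = 24 and β = 29 − 12 = 17.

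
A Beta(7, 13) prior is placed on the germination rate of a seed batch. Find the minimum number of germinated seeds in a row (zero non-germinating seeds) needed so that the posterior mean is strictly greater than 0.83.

After k germinated seeds and 0 non-germinating seeds the posterior is Beta(7+k, 13), with mean (7+k)/(7+13+k).
Set (7+k)/(20+k) > 0.83 and solve: k > (0.83·20 − 7)/(1 − 0.83) = 56.471.
The smallest integer exceeding 56.471 is 57.

k = 57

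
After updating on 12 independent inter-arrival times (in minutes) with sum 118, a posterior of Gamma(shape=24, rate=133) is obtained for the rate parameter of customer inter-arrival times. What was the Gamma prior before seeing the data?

Gamma–exponential conjugacy: posterior shape = α + n, posterior rate = β + Σtᵢ.
So α = 24 − 12 = 12 and β = 133 − 118 = 15.

Gamma(shape=12, rate=15)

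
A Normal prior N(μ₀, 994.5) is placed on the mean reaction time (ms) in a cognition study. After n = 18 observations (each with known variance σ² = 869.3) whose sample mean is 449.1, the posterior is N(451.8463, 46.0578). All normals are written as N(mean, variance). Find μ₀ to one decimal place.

With known observation variance, the Normal–Normal posterior has precision τ_n = τ₀ + n/σ² and mean μ_n = (τ₀μ₀ + (n/σ²)x̄)/τ_n.
Here τ₀ = 1/994.5 = 0.001006 and τ_data = 18/869.3 = 0.020706, so τ_n = 0.021712.
Rearranging for μ₀: μ₀ = (μ_n·τ_n − τ_data·x̄)/τ₀ = (451.8463·0.021712 − 0.020706·449.1) / 0.001006 = 0.511422/0.001006 ≈ 508.4.

μ₀ = 508.4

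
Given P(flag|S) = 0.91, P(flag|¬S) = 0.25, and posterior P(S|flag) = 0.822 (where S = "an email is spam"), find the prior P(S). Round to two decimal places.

Bayes' rule in odds form gives O(S|E) = O(S)·[P(E|S)/P(E|¬S)], hence O(S) = O(S|E)/LR.
Posterior odds = 0.822/(1−0.822) = 4.6180. LR = 0.91/0.25 = 3.6400.
Prior odds = 4.6180/3.6400 = 1.2687, so P(S) = 1.2687/(1+1.2687) ≈ 0.56.

P(S) = 0.56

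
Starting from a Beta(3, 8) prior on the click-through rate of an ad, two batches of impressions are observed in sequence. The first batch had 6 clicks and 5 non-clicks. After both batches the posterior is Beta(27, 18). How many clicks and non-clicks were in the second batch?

18 clicks and 5 non-clicks

Sequential conjugate updates are equivalent to a single update on the pooled data, so total successes = posterior α − prior α and total failures = posterior β − prior β.
Total across both batches: 27−3=24 clicks, 18−8=10 non-clicks.
Subtract the first batch: 24−6=18 clicks and 10−5=5 non-clicks.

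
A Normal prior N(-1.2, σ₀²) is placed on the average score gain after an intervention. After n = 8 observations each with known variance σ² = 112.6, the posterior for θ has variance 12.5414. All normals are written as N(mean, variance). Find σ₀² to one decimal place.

σ₀² = 115.1

Posterior precision equals prior precision plus data precision: 1/σ_n² = 1/σ₀² + n/σ².
So 1/σ₀² = 1/12.5414 − 8/112.6 = 0.079736 − 0.071048 = 0.008688.
Hence σ₀² = 1/0.008688 ≈ 115.1.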